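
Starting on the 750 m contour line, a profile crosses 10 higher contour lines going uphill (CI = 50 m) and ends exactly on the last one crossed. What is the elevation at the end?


elevation = 750 + 10 * 50 = 1250 m

1250 m


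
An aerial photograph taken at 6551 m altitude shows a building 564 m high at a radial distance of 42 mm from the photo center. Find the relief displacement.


d = h * r / H = 564 * 42 / 6551 = 3.62 mm

3.62 mm


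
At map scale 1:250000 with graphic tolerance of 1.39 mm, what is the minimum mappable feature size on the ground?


ground = 1.39 mm * 250000 / 1000 = 347.5 m

347.5 m


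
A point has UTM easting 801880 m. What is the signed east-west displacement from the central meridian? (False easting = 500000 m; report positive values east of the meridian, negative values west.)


displacement = 801880 - 500000 = 301880 m

301880 m


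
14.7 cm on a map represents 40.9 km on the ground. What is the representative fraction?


ground = 40.9 km = 4090000 cm; RF denominator = ground / map = 4090000 / 14.7 ≈ 278231; RF = 1:278231

1:278231


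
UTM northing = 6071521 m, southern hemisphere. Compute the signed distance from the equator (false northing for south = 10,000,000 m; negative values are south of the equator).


For southern: actual = 6071521 - 10000000 = -3928479 m

-3928479 m


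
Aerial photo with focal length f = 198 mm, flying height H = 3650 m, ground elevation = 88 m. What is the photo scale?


scale = f / (H - h) = 198 mm / 3562 m = 198 / 3562000 = 1:17990

1:17990


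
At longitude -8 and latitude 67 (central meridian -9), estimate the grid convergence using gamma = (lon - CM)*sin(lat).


gamma = (-8 - -9) * sin(67) = 1 * 0.920505 = 0.921 degrees

0.921 degrees


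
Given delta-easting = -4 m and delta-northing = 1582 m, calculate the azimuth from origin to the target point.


az = atan2(-4, 1582) = -0.1 deg
adjusted to 0-360: 359.9 degrees

359.9 degrees


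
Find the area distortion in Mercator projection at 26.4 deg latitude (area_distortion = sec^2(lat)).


area_distortion = 1/cos^2(26.4) = 1.246

1.246


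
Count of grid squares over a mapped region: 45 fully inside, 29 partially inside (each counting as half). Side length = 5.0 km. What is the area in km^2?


effective squares = 45 + 29 * 0.5 = 59.5
area = 59.5 * 25.0 = 1487.5 km^2

1487.5 km^2


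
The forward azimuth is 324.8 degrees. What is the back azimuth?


back azimuth = (324.8 + 180) mod 360 = 144.8 degrees

144.8 degrees


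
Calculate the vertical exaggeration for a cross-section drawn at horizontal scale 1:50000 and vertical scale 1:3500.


VE = horizontal_scale / vertical_scale = 50000 / 3500 ≈ 14.3

14.3x


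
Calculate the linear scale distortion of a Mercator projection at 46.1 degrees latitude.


SF = 1 / cos(46.1) = 1 / 0.693402 = 1.442

1.442


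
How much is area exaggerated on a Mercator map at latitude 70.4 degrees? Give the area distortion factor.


area_distortion = 1/cos^2(70.4) = 8.887

8.887


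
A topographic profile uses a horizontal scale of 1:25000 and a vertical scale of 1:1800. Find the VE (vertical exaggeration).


VE = horizontal_scale / vertical_scale = 25000 / 1800 ≈ 13.9

13.9x


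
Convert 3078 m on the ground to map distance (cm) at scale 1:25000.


map_cm = 3078 * 100 / 25000 = 12.312 cm ≈ 12.31 cm

12.31 cm


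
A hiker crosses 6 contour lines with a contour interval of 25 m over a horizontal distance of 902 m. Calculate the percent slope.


elevation change = 6 * 25 = 150 m
slope = 150 / 902 * 100 = 16.6%

16.6%


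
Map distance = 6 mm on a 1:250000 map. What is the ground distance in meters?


ground = 6 mm * 250000 / 1000 = 1500.0 m

1500.0 m


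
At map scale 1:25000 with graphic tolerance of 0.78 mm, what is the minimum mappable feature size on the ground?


ground = 0.78 mm * 25000 / 1000 = 19.5 m

19.5 m


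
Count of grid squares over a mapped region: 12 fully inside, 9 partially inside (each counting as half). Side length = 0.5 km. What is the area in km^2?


effective squares = 12 + 9 * 0.5 = 16.5
area = 16.5 * 0.25 = 4.125 km^2

4.125 km^2


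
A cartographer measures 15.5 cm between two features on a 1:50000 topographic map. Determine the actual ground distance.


ground = 15.5 cm * 50000 / 100 = 7750.0 m = 7.75 km

7.75 km


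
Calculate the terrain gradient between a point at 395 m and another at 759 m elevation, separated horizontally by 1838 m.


gradient = (759 - 395) / 1838 = 364 / 1838 = 0.198

0.198


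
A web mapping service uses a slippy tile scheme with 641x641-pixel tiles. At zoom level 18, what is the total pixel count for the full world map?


tiles per axis = 2^18 = 262144
total tiles = 262144^2 = 68719476736
pixels per axis = 262144 * 641 = 168034304
total pixels = 168034304^2 = 28235527320764416

28235527320764416 pixels


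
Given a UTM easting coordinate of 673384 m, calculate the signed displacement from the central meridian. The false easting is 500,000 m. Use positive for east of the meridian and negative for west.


displacement = 673384 - 500000 = 173384 m

173384 m


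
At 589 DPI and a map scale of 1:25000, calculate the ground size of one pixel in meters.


pixel_cm = 2.54 / 589 ≈ 0.004312 cm
ground = pixel_cm * 25000 / 100 = 2.54 * 25000 / (589 * 100) = 63500 / 58900 ≈ 1.08 m

1.08 m


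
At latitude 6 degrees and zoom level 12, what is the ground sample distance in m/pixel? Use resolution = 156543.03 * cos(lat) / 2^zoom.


res = 156543.03 * cos(6) / 2^12 = 156543.03 * 0.9945219 / 4096 = 38.01 m/pixel

38.01 m/pixel


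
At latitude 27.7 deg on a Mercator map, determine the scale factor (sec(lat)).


SF = 1 / cos(27.7) = 1 / 0.885394 = 1.129

1.129


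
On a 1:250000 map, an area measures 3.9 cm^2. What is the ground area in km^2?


ground_area = 3.9 * (250000/100)^2 = 24375000.0 m^2 = 24.375 km^2

24.375 km^2


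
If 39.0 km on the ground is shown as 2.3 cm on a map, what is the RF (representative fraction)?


ground = 39.0 km = 3900000 cm; RF denominator = ground / map = 3900000 / 2.3 ≈ 1695652; RF = 1:1695652

1:1695652


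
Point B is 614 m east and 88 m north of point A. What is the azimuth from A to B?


az = atan2(614, 88) = 81.8 deg
adjusted to 0-360: 81.8 degrees

81.8 degrees


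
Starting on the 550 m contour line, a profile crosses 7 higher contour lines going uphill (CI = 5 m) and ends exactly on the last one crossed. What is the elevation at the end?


elevation = 550 + 7 * 5 = 585 m

585 m


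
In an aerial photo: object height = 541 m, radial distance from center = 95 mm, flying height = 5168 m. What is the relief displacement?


d = h * r / H = 541 * 95 / 5168 = 9.94 mm

9.94 mm


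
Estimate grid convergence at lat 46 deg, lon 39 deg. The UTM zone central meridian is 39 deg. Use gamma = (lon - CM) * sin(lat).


gamma = (39 - 39) * sin(46) = 0 * 0.71934 = 0.0 degrees

0.0 degrees


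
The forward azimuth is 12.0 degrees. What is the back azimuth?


back azimuth = (12.0 + 180) mod 360 = 192.0 degrees

192.0 degrees


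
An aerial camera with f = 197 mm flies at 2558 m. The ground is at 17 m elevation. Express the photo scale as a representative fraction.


scale = f / (H - h) = 197 mm / 2541 m = 197 / 2541000 = 1:12898

1:12898


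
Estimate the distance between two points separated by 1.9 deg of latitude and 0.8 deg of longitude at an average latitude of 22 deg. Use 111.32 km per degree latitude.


dlat_km = 1.9 * 111.32 = 211.508
dlon_km = 0.8 * 111.32 * cos(22) ≈ 82.571
dist = sqrt(211.508^2 + 82.571^2) ≈ 227.1 km

227.1 km


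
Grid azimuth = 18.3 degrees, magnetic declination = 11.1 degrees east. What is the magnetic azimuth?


magnetic azimuth = grid azimuth - declination (east +ve)
mag_az = 18.3 - 11.1 = 7.2 degrees

7.2 degrees


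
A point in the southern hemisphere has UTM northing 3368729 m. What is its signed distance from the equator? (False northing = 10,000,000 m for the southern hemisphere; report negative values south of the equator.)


For southern: actual = 3368729 - 10000000 = -6631271 m

-6631271 m


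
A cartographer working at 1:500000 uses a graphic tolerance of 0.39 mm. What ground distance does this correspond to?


ground = 0.39 mm * 500000 / 1000 = 195.0 m

195.0 m


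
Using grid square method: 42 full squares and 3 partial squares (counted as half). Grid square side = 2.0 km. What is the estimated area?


effective squares = 42 + 3 * 0.5 = 43.5
area = 43.5 * 4.0 = 174.0 km^2

174.0 km^2


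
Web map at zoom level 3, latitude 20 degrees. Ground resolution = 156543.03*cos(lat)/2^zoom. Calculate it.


res = 156543.03 * cos(20) / 2^3 = 156543.03 * 0.93969262 / 8 = 18387.79 m/pixel

18387.79 m/pixel


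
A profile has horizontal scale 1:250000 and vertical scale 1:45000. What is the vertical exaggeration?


VE = horizontal_scale / vertical_scale = 250000 / 45000 ≈ 5.6

5.6x


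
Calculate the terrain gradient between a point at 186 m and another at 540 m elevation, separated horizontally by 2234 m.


gradient = (540 - 186) / 2234 = 354 / 2234 = 0.1585

0.1585


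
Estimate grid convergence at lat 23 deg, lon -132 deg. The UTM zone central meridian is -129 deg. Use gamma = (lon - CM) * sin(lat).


gamma = (-132 - -129) * sin(23) = -3 * 0.390731 = -1.172 degrees

-1.172 degrees


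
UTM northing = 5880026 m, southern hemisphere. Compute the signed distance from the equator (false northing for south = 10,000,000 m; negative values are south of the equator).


For southern: actual = 5880026 - 10000000 = -4119974 m

-4119974 m


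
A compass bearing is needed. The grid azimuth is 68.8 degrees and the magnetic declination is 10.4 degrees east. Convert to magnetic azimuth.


magnetic azimuth = grid azimuth - declination (east +ve)
mag_az = 68.8 - 10.4 = 58.4 degrees

58.4 degrees


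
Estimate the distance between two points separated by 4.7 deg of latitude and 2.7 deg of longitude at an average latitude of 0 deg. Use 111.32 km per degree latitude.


dlat_km = 4.7 * 111.32 = 523.204
dlon_km = 2.7 * 111.32 * cos(0) ≈ 300.564
dist = sqrt(523.204^2 + 300.564^2) ≈ 603.4 km

603.4 km


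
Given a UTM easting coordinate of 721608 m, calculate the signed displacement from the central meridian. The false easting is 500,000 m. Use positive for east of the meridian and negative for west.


displacement = 721608 - 500000 = 221608 m

221608 m


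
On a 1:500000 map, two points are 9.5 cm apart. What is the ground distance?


ground = 9.5 cm * 500000 / 100 = 47500.0 m = 47.5 km

47.5 km


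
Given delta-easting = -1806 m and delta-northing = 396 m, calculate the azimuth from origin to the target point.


az = atan2(-1806, 396) = -77.6 deg
adjusted to 0-360: 282.4 degrees

282.4 degrees


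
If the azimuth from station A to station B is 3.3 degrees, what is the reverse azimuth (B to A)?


back azimuth = (3.3 + 180) mod 360 = 183.3 degrees

183.3 degrees


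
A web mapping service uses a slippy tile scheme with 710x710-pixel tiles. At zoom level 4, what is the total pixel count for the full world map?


tiles per axis = 2^4 = 16
total tiles = 16^2 = 256
pixels per axis = 16 * 710 = 11360
total pixels = 11360^2 = 129049600

129049600 pixels


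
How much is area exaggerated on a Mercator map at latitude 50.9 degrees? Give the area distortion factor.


area_distortion = 1/cos^2(50.9) = 2.514

2.514


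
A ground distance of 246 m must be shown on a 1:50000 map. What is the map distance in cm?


map_cm = 246 * 100 / 50000 = 0.492 cm ≈ 0.49 cm

0.49 cm


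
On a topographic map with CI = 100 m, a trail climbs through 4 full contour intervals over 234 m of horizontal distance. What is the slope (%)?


elevation change = 4 * 100 = 400 m
slope = 400 / 234 * 100 = 170.9%

170.9%


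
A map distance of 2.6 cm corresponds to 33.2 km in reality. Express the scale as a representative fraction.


ground = 33.2 km = 3320000 cm; RF denominator = ground / map = 3320000 / 2.6 ≈ 1276923; RF = 1:1276923

1:1276923


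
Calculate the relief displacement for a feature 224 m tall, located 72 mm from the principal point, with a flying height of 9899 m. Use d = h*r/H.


d = h * r / H = 224 * 72 / 9899 = 1.63 mm

1.63 mm


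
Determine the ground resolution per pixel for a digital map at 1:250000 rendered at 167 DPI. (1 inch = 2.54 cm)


pixel_cm = 2.54 / 167 ≈ 0.01521 cm
ground = pixel_cm * 250000 / 100 = 2.54 * 250000 / (167 * 100) = 635000 / 16700 ≈ 38.02 m

38.02 m


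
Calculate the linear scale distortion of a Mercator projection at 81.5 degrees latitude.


SF = 1 / cos(81.5) = 1 / 0.147809 = 6.765

6.765


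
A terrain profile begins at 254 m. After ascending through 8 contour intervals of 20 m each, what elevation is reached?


elevation = 254 + 8 * 20 = 414 m

414 m


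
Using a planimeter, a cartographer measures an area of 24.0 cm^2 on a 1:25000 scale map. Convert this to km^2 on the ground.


ground_area = 24.0 * (25000/100)^2 = 1500000.0 m^2 = 1.5 km^2

1.5 km^2


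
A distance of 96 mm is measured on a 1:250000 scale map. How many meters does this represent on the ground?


ground = 96 mm * 250000 / 1000 = 24000.0 m

24000.0 m


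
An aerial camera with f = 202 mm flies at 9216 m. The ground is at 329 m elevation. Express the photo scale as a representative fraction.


scale = f / (H - h) = 202 mm / 8887 m = 202 / 8887000 = 1:43995

1:43995


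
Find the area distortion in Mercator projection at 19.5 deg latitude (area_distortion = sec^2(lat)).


area_distortion = 1/cos^2(19.5) = 1.125

1.125


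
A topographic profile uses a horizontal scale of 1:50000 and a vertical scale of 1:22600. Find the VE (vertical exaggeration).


VE = horizontal_scale / vertical_scale = 50000 / 22600 ≈ 2.2

2.2x


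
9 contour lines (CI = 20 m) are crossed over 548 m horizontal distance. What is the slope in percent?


elevation change = 9 * 20 = 180 m
slope = 180 / 548 * 100 = 32.8%

32.8%


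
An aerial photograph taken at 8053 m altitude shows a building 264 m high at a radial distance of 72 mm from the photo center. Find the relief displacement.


d = h * r / H = 264 * 72 / 8053 = 2.36 mm

2.36 mm


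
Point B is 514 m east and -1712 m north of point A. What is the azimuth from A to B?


az = atan2(514, -1712) = 163.3 deg
adjusted to 0-360: 163.3 degrees

163.3 degrees


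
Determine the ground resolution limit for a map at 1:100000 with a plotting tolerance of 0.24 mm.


ground = 0.24 mm * 100000 / 1000 = 24.0 m

24.0 m


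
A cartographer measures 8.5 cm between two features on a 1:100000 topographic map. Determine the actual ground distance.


ground = 8.5 cm * 100000 / 100 = 8500.0 m = 8.5 km

8.5 km


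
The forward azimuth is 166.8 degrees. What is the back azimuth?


back azimuth = (166.8 + 180) mod 360 = 346.8 degrees

346.8 degrees


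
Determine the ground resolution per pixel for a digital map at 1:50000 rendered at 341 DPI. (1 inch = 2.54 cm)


pixel_cm = 2.54 / 341 ≈ 0.007449 cm
ground = pixel_cm * 50000 / 100 = 2.54 * 50000 / (341 * 100) = 127000 / 34100 ≈ 3.72 m

3.72 m


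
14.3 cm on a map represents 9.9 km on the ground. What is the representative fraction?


ground = 9.9 km = 990000 cm; RF denominator = ground / map = 990000 / 14.3 ≈ 69231; RF = 1:69231

1:69231


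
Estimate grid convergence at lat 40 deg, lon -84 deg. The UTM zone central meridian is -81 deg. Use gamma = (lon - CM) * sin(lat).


gamma = (-84 - -81) * sin(40) = -3 * 0.642788 = -1.928 degrees

-1.928 degrees


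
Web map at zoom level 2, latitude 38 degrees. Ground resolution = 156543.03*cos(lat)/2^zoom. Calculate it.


res = 156543.03 * cos(38) / 2^2 = 156543.03 * 0.78801075 / 4 = 30839.4 m/pixel

30839.4 m/pixel


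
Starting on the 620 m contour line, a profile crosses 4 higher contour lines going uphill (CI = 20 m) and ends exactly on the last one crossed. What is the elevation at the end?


elevation = 620 + 4 * 20 = 700 m

700 m


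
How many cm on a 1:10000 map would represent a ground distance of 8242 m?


map_cm = 8242 * 100 / 10000 = 82.42 cm

82.42 cm


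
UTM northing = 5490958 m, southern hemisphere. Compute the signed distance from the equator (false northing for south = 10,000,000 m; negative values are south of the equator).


For southern: actual = 5490958 - 10000000 = -4509042 m

-4509042 m


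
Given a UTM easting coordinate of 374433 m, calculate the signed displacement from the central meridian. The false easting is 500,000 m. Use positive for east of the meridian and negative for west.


displacement = 374433 - 500000 = -125567 m

-125567 m


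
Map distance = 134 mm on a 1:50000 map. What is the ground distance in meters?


ground = 134 mm * 50000 / 1000 = 6700.0 m

6700.0 m


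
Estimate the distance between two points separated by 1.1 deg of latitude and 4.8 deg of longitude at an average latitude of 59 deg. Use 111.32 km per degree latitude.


dlat_km = 1.1 * 111.32 = 122.452
dlon_km = 4.8 * 111.32 * cos(59) ≈ 275.203
dist = sqrt(122.452^2 + 275.203^2) ≈ 301.2 km

301.2 km


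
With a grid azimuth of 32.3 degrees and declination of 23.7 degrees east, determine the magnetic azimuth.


magnetic azimuth = grid azimuth - declination (east +ve)
mag_az = 32.3 - 23.7 = 8.6 degrees

8.6 degrees


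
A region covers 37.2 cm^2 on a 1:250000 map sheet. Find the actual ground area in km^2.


ground_area = 37.2 * (250000/100)^2 = 232500000.0 m^2 = 232.5 km^2

232.5 km^2


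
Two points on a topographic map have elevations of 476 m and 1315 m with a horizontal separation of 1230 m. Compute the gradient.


gradient = (1315 - 476) / 1230 = 839 / 1230 = 0.6821

0.6821


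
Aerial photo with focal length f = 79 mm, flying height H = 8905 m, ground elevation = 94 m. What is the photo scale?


scale = f / (H - h) = 79 mm / 8811 m = 79 / 8811000 = 1:111532

1:111532


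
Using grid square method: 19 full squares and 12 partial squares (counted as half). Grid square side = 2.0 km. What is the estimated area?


effective squares = 19 + 12 * 0.5 = 25.0
area = 25.0 * 4.0 = 100.0 km^2

100.0 km^2


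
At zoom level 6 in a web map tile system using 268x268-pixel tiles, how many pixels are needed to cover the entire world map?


tiles per axis = 2^6 = 64
total tiles = 64^2 = 4096
pixels per axis = 64 * 268 = 17152
total pixels = 17152^2 = 294191104

294191104 pixels


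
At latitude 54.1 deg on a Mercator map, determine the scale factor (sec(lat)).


SF = 1 / cos(54.1) = 1 / 0.586372 = 1.705

1.705


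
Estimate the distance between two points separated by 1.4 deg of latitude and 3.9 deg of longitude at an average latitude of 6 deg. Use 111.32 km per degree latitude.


dlat_km = 1.4 * 111.32 = 155.848
dlon_km = 3.9 * 111.32 * cos(6) ≈ 431.77
dist = sqrt(155.848^2 + 431.77^2) ≈ 459.0 km

459.0 km


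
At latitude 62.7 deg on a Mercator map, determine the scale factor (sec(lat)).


SF = 1 / cos(62.7) = 1 / 0.45865 = 2.18

2.18


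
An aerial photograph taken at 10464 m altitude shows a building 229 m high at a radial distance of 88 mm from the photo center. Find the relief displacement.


d = h * r / H = 229 * 88 / 10464 = 1.93 mm

1.93 mm


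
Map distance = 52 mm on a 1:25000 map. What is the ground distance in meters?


ground = 52 mm * 25000 / 1000 = 1300.0 m

1300.0 m


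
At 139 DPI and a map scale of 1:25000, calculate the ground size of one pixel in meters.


pixel_cm = 2.54 / 139 ≈ 0.018273 cm
ground = pixel_cm * 25000 / 100 = 2.54 * 25000 / (139 * 100) = 63500 / 13900 ≈ 4.57 m

4.57 m


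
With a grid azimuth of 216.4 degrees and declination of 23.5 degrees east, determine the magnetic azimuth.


magnetic azimuth = grid azimuth - declination (east +ve)
mag_az = 216.4 - 23.5 = 192.9 degrees

192.9 degrees


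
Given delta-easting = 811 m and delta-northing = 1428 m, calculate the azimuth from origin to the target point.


az = atan2(811, 1428) = 29.6 deg
adjusted to 0-360: 29.6 degrees

29.6 degrees


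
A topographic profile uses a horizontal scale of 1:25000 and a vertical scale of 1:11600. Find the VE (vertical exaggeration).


VE = horizontal_scale / vertical_scale = 25000 / 11600 ≈ 2.2

2.2x


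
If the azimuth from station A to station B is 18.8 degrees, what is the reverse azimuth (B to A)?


back azimuth = (18.8 + 180) mod 360 = 198.8 degrees

198.8 degrees


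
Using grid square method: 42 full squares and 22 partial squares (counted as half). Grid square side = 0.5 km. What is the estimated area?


effective squares = 42 + 22 * 0.5 = 53.0
area = 53.0 * 0.25 = 13.25 km^2

13.25 km^2


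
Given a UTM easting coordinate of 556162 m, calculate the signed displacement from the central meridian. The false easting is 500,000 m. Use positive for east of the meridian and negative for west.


displacement = 556162 - 500000 = 56162 m

56162 m


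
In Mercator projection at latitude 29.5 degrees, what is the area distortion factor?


area_distortion = 1/cos^2(29.5) = 1.32

1.32


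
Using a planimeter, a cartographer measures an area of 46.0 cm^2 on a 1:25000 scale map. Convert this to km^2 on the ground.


ground_area = 46.0 * (25000/100)^2 = 2875000.0 m^2 = 2.875 km^2

2.875 km^2


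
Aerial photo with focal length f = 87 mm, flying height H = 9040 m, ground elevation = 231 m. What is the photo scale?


scale = f / (H - h) = 87 mm / 8809 m = 87 / 8809000 = 1:101253

1:101253


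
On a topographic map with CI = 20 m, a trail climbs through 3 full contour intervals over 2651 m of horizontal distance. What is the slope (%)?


elevation change = 3 * 20 = 60 m
slope = 60 / 2651 * 100 = 2.3%

2.3%


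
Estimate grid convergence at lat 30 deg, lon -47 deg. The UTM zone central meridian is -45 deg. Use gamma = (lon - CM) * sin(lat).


gamma = (-47 - -45) * sin(30) = -2 * 0.5 = -1.0 degrees

-1.0 degrees


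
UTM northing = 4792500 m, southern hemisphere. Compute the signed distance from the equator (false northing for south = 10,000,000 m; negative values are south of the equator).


For southern: actual = 4792500 - 10000000 = -5207500 m

-5207500 m


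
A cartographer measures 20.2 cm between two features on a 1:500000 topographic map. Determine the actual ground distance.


ground = 20.2 cm * 500000 / 100 = 101000.0 m = 101.0 km

101.0 km


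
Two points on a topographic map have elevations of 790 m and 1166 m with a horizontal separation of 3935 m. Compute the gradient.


gradient = (1166 - 790) / 3935 = 376 / 3935 = 0.0956

0.0956


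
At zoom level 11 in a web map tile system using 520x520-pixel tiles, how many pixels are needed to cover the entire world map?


tiles per axis = 2^11 = 2048
total tiles = 2048^2 = 4194304
pixels per axis = 2048 * 520 = 1064960
total pixels = 1064960^2 = 1134139801600

1134139801600 pixels


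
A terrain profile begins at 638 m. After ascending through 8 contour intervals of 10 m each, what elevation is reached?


elevation = 638 + 8 * 10 = 718 m

718 m


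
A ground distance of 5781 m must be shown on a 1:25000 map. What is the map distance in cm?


map_cm = 5781 * 100 / 25000 = 23.124 cm ≈ 23.12 cm

23.12 cm


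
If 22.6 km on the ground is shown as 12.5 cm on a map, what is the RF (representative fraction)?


ground = 22.6 km = 2260000 cm; RF denominator = ground / map = 2260000 / 12.5 = 180800; RF = 1:180800

1:180800


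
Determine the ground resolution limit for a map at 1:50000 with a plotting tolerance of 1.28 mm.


ground = 1.28 mm * 50000 / 1000 = 64.0 m

64.0 m


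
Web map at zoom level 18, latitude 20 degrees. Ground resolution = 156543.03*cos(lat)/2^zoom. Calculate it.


res = 156543.03 * cos(20) / 2^18 = 156543.03 * 0.93969262 / 262144 = 0.56 m/pixel

0.56 m/pixel


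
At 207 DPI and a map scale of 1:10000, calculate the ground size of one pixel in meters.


pixel_cm = 2.54 / 207 ≈ 0.012271 cm
ground = pixel_cm * 10000 / 100 = 2.54 * 10000 / (207 * 100) = 25400 / 20700 ≈ 1.23 m

1.23 m


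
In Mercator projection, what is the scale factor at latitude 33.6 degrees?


SF = 1 / cos(33.6) = 1 / 0.832921 = 1.201

1.201


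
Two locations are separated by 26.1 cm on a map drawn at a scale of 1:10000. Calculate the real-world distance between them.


ground = 26.1 cm * 10000 / 100 = 2610.0 m = 2.61 km

2.61 km


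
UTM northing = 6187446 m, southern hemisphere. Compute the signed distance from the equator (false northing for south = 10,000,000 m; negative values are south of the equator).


For southern: actual = 6187446 - 10000000 = -3812554 m

-3812554 m


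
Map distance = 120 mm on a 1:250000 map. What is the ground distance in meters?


ground = 120 mm * 250000 / 1000 = 30000.0 m

30000.0 m


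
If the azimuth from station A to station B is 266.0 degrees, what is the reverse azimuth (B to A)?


back azimuth = (266.0 + 180) mod 360 = 86.0 degrees

86.0 degrees


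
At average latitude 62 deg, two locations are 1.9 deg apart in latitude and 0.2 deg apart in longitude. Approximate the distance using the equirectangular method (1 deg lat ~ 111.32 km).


dlat_km = 1.9 * 111.32 = 211.508
dlon_km = 0.2 * 111.32 * cos(62) ≈ 10.452
dist = sqrt(211.508^2 + 10.452^2) ≈ 211.8 km

211.8 km


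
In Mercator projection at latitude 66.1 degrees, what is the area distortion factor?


area_distortion = 1/cos^2(66.1) = 6.092

6.092


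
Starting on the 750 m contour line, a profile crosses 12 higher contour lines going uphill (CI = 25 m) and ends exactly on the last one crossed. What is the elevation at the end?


elevation = 750 + 12 * 25 = 1050 m

1050 m


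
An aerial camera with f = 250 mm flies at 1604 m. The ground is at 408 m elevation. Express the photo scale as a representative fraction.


scale = f / (H - h) = 250 mm / 1196 m = 250 / 1196000 = 1:4784

1:4784


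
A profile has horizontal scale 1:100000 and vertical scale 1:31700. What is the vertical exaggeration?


VE = horizontal_scale / vertical_scale = 100000 / 31700 ≈ 3.2

3.2x


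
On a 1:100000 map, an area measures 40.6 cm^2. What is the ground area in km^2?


ground_area = 40.6 * (100000/100)^2 = 40600000.0 m^2 = 40.6 km^2

40.6 km^2


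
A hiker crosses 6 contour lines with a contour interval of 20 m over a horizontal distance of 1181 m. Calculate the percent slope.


elevation change = 6 * 20 = 120 m
slope = 120 / 1181 * 100 = 10.2%

10.2%


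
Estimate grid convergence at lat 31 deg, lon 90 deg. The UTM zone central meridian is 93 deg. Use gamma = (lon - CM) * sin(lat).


gamma = (90 - 93) * sin(31) = -3 * 0.515038 = -1.545 degrees

-1.545 degrees


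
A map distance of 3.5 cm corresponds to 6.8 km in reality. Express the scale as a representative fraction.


ground = 6.8 km = 680000 cm; RF denominator = ground / map = 680000 / 3.5 ≈ 194286; RF = 1:194286

1:194286


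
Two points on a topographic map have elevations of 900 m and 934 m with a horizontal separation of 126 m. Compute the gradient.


gradient = (934 - 900) / 126 = 34 / 126 = 0.2698

0.2698


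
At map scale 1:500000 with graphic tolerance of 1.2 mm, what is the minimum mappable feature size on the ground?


ground = 1.2 mm * 500000 / 1000 = 600.0 m

600.0 m


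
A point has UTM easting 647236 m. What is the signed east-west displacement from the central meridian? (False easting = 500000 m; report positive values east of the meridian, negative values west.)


displacement = 647236 - 500000 = 147236 m

147236 m


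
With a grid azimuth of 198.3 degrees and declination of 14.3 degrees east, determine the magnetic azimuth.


magnetic azimuth = grid azimuth - declination (east +ve)
mag_az = 198.3 - 14.3 = 184.0 degrees

184.0 degrees


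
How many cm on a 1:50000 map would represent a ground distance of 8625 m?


map_cm = 8625 * 100 / 50000 = 17.25 cm

17.25 cm


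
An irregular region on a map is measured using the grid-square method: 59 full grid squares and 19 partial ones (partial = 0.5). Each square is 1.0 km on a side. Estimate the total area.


effective squares = 59 + 19 * 0.5 = 68.5
area = 68.5 * 1.0 = 68.5 km^2

68.5 km^2


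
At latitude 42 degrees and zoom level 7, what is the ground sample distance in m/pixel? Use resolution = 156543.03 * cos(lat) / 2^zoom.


res = 156543.03 * cos(42) / 2^7 = 156543.03 * 0.74314483 / 128 = 908.86 m/pixel

908.86 m/pixel


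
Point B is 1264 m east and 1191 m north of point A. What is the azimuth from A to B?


az = atan2(1264, 1191) = 46.7 deg
adjusted to 0-360: 46.7 degrees

46.7 degrees


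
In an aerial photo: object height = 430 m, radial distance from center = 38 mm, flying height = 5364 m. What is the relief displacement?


d = h * r / H = 430 * 38 / 5364 = 3.05 mm

3.05 mm


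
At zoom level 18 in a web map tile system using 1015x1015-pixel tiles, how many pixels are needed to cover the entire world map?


tiles per axis = 2^18 = 262144
total tiles = 262144^2 = 68719476736
pixels per axis = 262144 * 1015 = 266076160
total pixels = 266076160^2 = 70796522920345600

70796522920345600 pixels


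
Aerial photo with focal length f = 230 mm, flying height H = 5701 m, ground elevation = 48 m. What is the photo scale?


scale = f / (H - h) = 230 mm / 5653 m = 230 / 5653000 = 1:24578

1:24578


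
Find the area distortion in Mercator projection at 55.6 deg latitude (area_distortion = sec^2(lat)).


area_distortion = 1/cos^2(55.6) = 3.133

3.133


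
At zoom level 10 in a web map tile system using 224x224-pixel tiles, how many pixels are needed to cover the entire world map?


tiles per axis = 2^10 = 1024
total tiles = 1024^2 = 1048576
pixels per axis = 1024 * 224 = 229376
total pixels = 229376^2 = 52613349376

52613349376 pixels


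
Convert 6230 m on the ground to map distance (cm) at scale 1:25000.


map_cm = 6230 * 100 / 25000 = 24.92 cm

24.92 cm


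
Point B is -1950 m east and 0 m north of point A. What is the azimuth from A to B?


az = atan2(-1950, 0) = -90.0 deg
adjusted to 0-360: 270.0 degrees

270.0 degrees


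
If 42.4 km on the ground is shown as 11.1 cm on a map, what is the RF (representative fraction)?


ground = 42.4 km = 4240000 cm; RF denominator = ground / map = 4240000 / 11.1 ≈ 381982; RF = 1:381982

1:381982


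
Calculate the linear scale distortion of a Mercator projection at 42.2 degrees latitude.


SF = 1 / cos(42.2) = 1 / 0.740805 = 1.35

1.35


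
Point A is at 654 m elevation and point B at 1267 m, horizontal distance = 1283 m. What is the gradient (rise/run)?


gradient = (1267 - 654) / 1283 = 613 / 1283 = 0.4778

0.4778


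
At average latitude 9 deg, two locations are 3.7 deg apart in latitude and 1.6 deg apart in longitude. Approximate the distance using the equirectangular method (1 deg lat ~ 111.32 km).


dlat_km = 3.7 * 111.32 = 411.884
dlon_km = 1.6 * 111.32 * cos(9) ≈ 175.919
dist = sqrt(411.884^2 + 175.919^2) ≈ 447.9 km

447.9 km


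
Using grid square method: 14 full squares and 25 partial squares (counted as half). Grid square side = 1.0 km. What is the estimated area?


effective squares = 14 + 25 * 0.5 = 26.5
area = 26.5 * 1.0 = 26.5 km^2

26.5 km^2


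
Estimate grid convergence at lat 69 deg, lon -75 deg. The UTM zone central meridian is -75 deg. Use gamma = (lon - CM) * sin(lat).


gamma = (-75 - -75) * sin(69) = 0 * 0.93358 = 0.0 degrees

0.0 degrees


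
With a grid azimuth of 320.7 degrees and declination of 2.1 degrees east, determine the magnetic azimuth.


magnetic azimuth = grid azimuth - declination (east +ve)
mag_az = 320.7 - 2.1 = 318.6 degrees

318.6 degrees


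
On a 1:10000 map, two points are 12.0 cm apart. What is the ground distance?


ground = 12.0 cm * 10000 / 100 = 1200.0 m = 1.2 km

1.2 km


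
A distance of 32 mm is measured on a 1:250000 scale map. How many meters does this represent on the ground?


ground = 32 mm * 250000 / 1000 = 8000.0 m

8000.0 m


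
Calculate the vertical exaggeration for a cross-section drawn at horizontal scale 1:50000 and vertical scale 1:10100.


VE = horizontal_scale / vertical_scale = 50000 / 10100 ≈ 5.0

5.0x


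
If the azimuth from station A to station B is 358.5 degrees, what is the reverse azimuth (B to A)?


back azimuth = (358.5 + 180) mod 360 = 178.5 degrees

178.5 degrees


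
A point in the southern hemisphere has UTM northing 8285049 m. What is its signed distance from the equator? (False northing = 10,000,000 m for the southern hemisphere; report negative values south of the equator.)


For southern: actual = 8285049 - 10000000 = -1714951 m

-1714951 m


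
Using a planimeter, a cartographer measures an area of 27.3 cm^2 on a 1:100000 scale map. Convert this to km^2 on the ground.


ground_area = 27.3 * (100000/100)^2 = 27300000.0 m^2 = 27.3 km^2

27.3 km^2


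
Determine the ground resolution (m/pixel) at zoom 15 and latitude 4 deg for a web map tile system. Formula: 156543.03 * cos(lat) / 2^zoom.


res = 156543.03 * cos(4) / 2^15 = 156543.03 * 0.99756405 / 32768 = 4.77 m/pixel

4.77 m/pixel


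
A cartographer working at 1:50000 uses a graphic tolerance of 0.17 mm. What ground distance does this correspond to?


ground = 0.17 mm * 50000 / 1000 = 8.5 m

8.5 m


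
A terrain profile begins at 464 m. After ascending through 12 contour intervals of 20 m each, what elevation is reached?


elevation = 464 + 12 * 20 = 704 m

704 m


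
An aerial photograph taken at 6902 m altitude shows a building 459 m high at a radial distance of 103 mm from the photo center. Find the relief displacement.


d = h * r / H = 459 * 103 / 6902 = 6.85 mm

6.85 mm


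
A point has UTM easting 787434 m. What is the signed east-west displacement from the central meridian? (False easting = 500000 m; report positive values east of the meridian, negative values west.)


displacement = 787434 - 500000 = 287434 m

287434 m


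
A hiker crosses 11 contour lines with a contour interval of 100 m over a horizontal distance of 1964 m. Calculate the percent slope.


elevation change = 11 * 100 = 1100 m
slope = 1100 / 1964 * 100 = 56.0%

56.0%


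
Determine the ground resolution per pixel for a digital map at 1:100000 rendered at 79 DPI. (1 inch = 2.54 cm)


pixel_cm = 2.54 / 79 ≈ 0.032152 cm
ground = pixel_cm * 100000 / 100 = 2.54 * 100000 / (79 * 100) = 254000 / 7900 ≈ 32.15 m

32.15 m


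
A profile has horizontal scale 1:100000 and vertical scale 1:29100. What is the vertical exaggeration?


VE = horizontal_scale / vertical_scale = 100000 / 29100 ≈ 3.4

3.4x


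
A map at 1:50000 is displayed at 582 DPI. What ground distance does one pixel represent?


pixel_cm = 2.54 / 582 ≈ 0.004364 cm
ground = pixel_cm * 50000 / 100 = 2.54 * 50000 / (582 * 100) = 127000 / 58200 ≈ 2.18 m

2.18 m


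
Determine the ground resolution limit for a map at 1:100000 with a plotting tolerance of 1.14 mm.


ground = 1.14 mm * 100000 / 1000 = 114.0 m

114.0 m


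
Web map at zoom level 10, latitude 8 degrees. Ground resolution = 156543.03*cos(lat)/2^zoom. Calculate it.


res = 156543.03 * cos(8) / 2^10 = 156543.03 * 0.99026807 / 1024 = 151.39 m/pixel

151.39 m/pixel


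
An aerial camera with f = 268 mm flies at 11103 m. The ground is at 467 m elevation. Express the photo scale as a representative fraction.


scale = f / (H - h) = 268 mm / 10636 m = 268 / 10636000 = 1:39687

1:39687


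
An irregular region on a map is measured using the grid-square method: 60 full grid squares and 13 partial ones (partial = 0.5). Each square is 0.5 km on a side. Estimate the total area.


effective squares = 60 + 13 * 0.5 = 66.5
area = 66.5 * 0.25 = 16.625 km^2

16.625 km^2


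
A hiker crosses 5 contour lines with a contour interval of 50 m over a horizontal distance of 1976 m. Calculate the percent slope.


elevation change = 5 * 50 = 250 m
slope = 250 / 1976 * 100 = 12.7%

12.7%


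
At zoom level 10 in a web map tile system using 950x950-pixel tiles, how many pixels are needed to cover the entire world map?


tiles per axis = 2^10 = 1024
total tiles = 1024^2 = 1048576
pixels per axis = 1024 * 950 = 972800
total pixels = 972800^2 = 946339840000

946339840000 pixels


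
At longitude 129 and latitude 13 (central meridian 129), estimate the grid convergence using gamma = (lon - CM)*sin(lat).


gamma = (129 - 129) * sin(13) = 0 * 0.224951 = 0.0 degrees

0.0 degrees


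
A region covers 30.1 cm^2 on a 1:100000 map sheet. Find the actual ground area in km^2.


ground_area = 30.1 * (100000/100)^2 = 30100000.0 m^2 = 30.1 km^2

30.1 km^2


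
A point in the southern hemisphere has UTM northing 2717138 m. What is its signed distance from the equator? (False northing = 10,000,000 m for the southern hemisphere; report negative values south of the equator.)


For southern: actual = 2717138 - 10000000 = -7282862 m

-7282862 m


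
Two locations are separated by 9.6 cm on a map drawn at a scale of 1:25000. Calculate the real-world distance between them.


ground = 9.6 cm * 25000 / 100 = 2400.0 m = 2.4 km

2.4 km


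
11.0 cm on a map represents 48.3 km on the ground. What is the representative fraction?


ground = 48.3 km = 4830000 cm; RF denominator = ground / map = 4830000 / 11.0 ≈ 439091; RF = 1:439091

1:439091


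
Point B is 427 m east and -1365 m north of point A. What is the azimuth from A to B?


az = atan2(427, -1365) = 162.6 deg
adjusted to 0-360: 162.6 degrees

162.6 degrees


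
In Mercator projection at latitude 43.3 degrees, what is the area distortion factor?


area_distortion = 1/cos^2(43.3) = 1.888

1.888


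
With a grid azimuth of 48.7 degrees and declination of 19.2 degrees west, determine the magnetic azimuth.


magnetic azimuth = grid azimuth - declination (east +ve)
mag_az = 48.7 - -19.2 = 67.9 degrees

67.9 degrees


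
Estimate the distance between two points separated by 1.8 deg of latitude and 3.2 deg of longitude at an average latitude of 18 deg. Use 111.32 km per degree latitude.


dlat_km = 1.8 * 111.32 = 200.376
dlon_km = 3.2 * 111.32 * cos(18) ≈ 338.789
dist = sqrt(200.376^2 + 338.789^2) ≈ 393.6 km

393.6 km


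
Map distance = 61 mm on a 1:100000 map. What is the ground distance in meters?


ground = 61 mm * 100000 / 1000 = 6100.0 m

6100.0 m


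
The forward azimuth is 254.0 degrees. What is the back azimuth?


back azimuth = (254.0 + 180) mod 360 = 74.0 degrees

74.0 degrees


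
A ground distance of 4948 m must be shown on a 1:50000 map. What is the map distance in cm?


map_cm = 4948 * 100 / 50000 = 9.896 cm ≈ 9.9 cm

9.9 cm


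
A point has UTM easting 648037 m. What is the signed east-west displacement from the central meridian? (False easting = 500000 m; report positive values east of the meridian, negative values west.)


displacement = 648037 - 500000 = 148037 m

148037 m


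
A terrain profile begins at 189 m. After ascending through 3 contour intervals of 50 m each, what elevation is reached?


elevation = 189 + 3 * 50 = 339 m

339 m


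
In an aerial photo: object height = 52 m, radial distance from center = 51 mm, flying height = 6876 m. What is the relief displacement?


d = h * r / H = 52 * 51 / 6876 = 0.39 mm

0.39 mm


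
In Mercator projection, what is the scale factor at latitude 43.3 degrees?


SF = 1 / cos(43.3) = 1 / 0.727773 = 1.374

1.374
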